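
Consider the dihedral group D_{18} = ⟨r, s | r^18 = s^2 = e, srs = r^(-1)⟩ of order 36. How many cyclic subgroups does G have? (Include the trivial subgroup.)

Each element a generates a cyclic subgroup ⟨a⟩; distinct elements may generate the same one (a cyclic group of order d has φ(d) generators).
Cyclic subgroups by order — order 1: 1; order 2: 19; order 3: 1; order 6: 1; order 9: 1; order 18: 1.
Total: 24.

24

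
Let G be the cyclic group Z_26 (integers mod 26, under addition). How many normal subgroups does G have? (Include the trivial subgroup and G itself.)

G is abelian, so every subgroup is normal.
G has 4 subgroups in total, hence 4 normal subgroups.

4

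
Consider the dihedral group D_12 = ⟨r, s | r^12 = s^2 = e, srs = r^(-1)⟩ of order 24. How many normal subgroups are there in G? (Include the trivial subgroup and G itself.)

9

G has 34 subgroups. Checking conjugation-invariance by order — order 1: 1/1 normal; order 2: 1/13 normal; order 3: 1/1 normal; order 4: 1/7 normal; order 6: 1/5 normal; order 8: 0/3 normal; order 12: 3/3 normal; order 24: 1/1 normal.
Total normal subgroups: 9.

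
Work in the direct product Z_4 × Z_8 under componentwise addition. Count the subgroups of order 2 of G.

|G| = 32 and 2 | 32, so subgroups of order 2 are possible by Lagrange.
The subgroups of order 2 are: {(0,0), (0,4)}; {(0,0), (2,0)}; {(0,0), (2,4)}.
So G has 3 subgroups of order 2.

3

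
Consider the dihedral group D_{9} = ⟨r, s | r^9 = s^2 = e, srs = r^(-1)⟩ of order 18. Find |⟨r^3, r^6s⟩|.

|⟨r^3⟩| = 3 and |⟨r^6s⟩| = 2, so |H| is a multiple of lcm(3, 2) = 6 and divides |G| = 18.
Closing under the operation: H = {e, r^3, r^6, s, r^3s, r^6s}, so |H| = 6.

6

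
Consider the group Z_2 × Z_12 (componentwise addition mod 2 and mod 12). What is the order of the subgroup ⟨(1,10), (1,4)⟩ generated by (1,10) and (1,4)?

|⟨(1,10)⟩| = 6 and |⟨(1,4)⟩| = 6, so |H| is a multiple of lcm(6, 6) = 6 and divides |G| = 24.
Closing under the operation: H = {(0,0), (0,2), (0,4), (0,6), (0,8), (0,10), (1,0), (1,2), (1,4), (1,6), (1,8), (1,10)}, so |H| = 12.

12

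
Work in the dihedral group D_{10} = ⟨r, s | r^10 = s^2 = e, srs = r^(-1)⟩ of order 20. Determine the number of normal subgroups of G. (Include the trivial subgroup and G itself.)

7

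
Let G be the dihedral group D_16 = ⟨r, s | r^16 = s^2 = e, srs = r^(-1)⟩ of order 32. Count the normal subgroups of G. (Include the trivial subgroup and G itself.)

G has 36 subgroups. Checking conjugation-invariance by order — order 1: 1/1 normal; order 2: 1/17 normal; order 4: 1/9 normal; order 8: 1/5 normal; order 16: 3/3 normal; order 32: 1/1 normal.
Total normal subgroups: 8.

8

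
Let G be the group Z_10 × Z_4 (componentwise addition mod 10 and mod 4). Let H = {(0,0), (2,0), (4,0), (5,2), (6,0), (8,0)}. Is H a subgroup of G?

No

|H| = 6 does not divide |G| = 40, so by Lagrange H is not a subgroup.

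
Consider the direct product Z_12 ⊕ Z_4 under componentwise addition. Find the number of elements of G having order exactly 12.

An element (a,b) has order lcm(ord(a), ord(b)); count pairs with lcm equal to 12.
Enumerating gives 24 such elements.

24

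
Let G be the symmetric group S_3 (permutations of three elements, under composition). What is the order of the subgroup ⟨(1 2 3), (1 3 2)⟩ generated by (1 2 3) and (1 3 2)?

|⟨(1 2 3)⟩| = 3 and |⟨(1 3 2)⟩| = 3, so |H| is a multiple of lcm(3, 3) = 3 and divides |G| = 6.
Closing under the operation: H = {e, (1 2 3), (1 3 2)}, so |H| = 3.

3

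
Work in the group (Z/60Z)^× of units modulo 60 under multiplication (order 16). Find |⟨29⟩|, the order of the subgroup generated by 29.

2

Compute successive powers of 29 mod 60: 29, 1; 29^2 ≡ 1 (mod 60).
So |⟨29⟩| = 2.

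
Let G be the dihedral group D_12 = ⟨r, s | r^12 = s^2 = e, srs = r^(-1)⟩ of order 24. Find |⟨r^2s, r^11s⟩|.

8

|⟨r^2s⟩| = 2 and |⟨r^11s⟩| = 2, so |H| is a multiple of lcm(2, 2) = 2 and divides |G| = 24.
Closing under the operation: H = {e, r^3, r^6, r^9, r^2s, r^5s, r^8s, r^11s}, so |H| = 8.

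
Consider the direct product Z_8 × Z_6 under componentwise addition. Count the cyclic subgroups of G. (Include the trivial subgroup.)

A cyclic subgroup of order d is generated by each of its φ(d) elements of order d, so the cyclic subgroups of order d number (#elements of order d)/φ(d).
Cyclic subgroups by order — order 1: 1; order 2: 3; order 3: 1; order 4: 2; order 6: 3; order 8: 2; order 12: 2; order 24: 2.
Total: 16.

16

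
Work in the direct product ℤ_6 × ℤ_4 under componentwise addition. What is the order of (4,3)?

12

The order of (4,3) in Z_6 × Z_4 is lcm(ord(4) in Z_6, ord(3) in Z_4).
ord(4) = 3 and ord(3) = 4, so |⟨(4,3)⟩| = lcm(3, 4) = 12.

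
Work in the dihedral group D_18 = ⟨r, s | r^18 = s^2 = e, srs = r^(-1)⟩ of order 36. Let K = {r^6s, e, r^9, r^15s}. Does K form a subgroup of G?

Yes

|K| = 4 divides |G| = 36, consistent with Lagrange.
K contains the identity, every element's inverse is in K, and K is closed under ·: it is a subgroup.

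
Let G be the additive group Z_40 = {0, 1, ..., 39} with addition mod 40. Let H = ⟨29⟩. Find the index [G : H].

1

|⟨29⟩| = 40 and |G| = 40.
By Lagrange, [G : H] = |G|/|H| = 40/40 = 1.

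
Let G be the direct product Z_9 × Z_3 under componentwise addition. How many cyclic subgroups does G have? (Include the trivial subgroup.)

8

Group the elements of G by the cyclic subgroup they generate; each cyclic subgroup of order d accounts for φ(d) elements.
Cyclic subgroups by order — order 1: 1; order 3: 4; order 9: 3.
Total: 8.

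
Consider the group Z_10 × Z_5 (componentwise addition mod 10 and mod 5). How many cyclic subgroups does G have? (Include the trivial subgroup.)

14

A cyclic subgroup of order d is generated by each of its φ(d) elements of order d, so the cyclic subgroups of order d number (#elements of order d)/φ(d).
Cyclic subgroups by order — order 1: 1; order 2: 1; order 5: 6; order 10: 6.
Total: 14.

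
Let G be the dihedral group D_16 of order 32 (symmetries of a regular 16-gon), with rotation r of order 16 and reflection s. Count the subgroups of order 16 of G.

|G| = 32 and 16 | 32, so subgroups of order 16 are possible by Lagrange.
The subgroups of order 16 are: {e, r, r^2, r^3, r^4, r^5, r^6, r^7, r^8, r^9, r^10, r^11, r^12, r^13, r^14, r^15}; {e, r^2, r^4, r^6, r^8, r^10, r^12, r^14, s, r^2s, r^4s, r^6s, r^8s, r^10s, r^12s, r^14s}; {e, r^2, r^4, r^6, r^8, r^10, r^12, r^14, rs, r^3s, r^5s, r^7s, r^9s, r^11s, r^13s, r^15s}.
So G has 3 subgroups of order 16.

3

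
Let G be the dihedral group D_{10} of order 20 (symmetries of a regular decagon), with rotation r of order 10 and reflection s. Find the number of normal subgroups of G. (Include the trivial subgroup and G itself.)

G has 22 subgroups. Checking conjugation-invariance by order — order 1: 1/1 normal; order 2: 1/11 normal; order 4: 0/5 normal; order 5: 1/1 normal; order 10: 3/3 normal; order 20: 1/1 normal.
Total normal subgroups: 7.

7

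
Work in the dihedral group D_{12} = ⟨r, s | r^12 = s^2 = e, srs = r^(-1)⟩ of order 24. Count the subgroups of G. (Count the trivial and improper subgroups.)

|G| = 24, so by Lagrange every subgroup order divides 24. Divisors: 1, 2, 3, 4, 6, 8, 12, 24.
Subgroups by order — order 1: 1; order 2: 13; order 3: 1; order 4: 7; order 6: 5; order 8: 3; order 12: 3; order 24: 1.
Total: 1 + 13 + 1 + 7 + 5 + 3 + 3 + 1 = 34.

34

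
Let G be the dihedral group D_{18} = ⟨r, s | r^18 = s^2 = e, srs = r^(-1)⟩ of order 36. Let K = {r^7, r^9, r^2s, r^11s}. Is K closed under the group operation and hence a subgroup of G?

No

The identity e ∉ K, so K is not a subgroup.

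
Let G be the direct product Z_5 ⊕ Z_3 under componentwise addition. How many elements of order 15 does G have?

8

An element (a,b) has order lcm(ord(a), ord(b)); count pairs with lcm equal to 15.
Enumerating gives 8 such elements.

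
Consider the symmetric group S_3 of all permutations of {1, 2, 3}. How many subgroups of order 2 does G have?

|G| = 6 and 2 | 6, so subgroups of order 2 are possible by Lagrange.
The subgroups of order 2 are: {e, (1 2)}; {e, (1 3)}; {e, (2 3)}.
So G has 3 subgroups of order 2.

3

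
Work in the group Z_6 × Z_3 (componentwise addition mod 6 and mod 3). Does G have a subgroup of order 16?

No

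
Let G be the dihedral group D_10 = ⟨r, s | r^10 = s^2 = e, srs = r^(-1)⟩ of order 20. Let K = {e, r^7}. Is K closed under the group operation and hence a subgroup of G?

No

r^7 ∈ K but its inverse r^3 ∉ K, so K is not a subgroup.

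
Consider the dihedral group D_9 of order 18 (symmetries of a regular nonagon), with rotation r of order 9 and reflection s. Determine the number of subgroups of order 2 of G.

|G| = 18 and 2 | 18, so subgroups of order 2 are possible by Lagrange.
The subgroups of order 2 are: {e, r^2s}; {e, r^3s}; {e, r^4s}; {e, r^5s}; … (9 in all).
So G has 9 subgroups of order 2.

9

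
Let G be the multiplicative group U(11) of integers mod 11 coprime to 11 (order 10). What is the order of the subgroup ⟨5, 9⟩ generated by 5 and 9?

|⟨5⟩| = 5 and |⟨9⟩| = 5, so |H| is a multiple of lcm(5, 5) = 5 and divides |G| = 10.
Closing under the operation: H = {1, 3, 4, 5, 9}, so |H| = 5.

5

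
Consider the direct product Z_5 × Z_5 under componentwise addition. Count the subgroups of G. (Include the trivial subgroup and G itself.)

8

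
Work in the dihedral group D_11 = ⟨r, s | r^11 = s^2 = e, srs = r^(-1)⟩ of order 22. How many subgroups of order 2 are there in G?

|G| = 22 and 2 | 22, so subgroups of order 2 are possible by Lagrange.
The subgroups of order 2 are: {e, r^10s}; {e, r^2s}; {e, r^3s}; {e, r^4s}; … (11 in all).
So G has 11 subgroups of order 2.

11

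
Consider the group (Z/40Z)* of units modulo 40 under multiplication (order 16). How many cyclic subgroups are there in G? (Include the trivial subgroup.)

A cyclic subgroup of order d is generated by each of its φ(d) elements of order d, so the cyclic subgroups of order d number (#elements of order d)/φ(d).
Cyclic subgroups by order — order 1: 1; order 2: 7; order 4: 4.
Total: 12.

12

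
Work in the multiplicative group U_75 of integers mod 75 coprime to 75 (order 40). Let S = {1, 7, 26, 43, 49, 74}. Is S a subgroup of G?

No

|S| = 6 does not divide |G| = 40, so by Lagrange S is not a subgroup.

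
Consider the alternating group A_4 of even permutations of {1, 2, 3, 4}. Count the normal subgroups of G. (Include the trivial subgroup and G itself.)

3

G has 10 subgroups. Checking conjugation-invariance by order — order 1: 1/1 normal; order 2: 0/3 normal; order 3: 0/4 normal; order 4: 1/1 normal; order 12: 1/1 normal.
Total normal subgroups: 3.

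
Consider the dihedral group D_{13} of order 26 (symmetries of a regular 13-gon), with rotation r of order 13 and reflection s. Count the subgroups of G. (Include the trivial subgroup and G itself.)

16

|G| = 26, so by Lagrange every subgroup order divides 26. Divisors: 1, 2, 13, 26.
Subgroups by order — order 1: 1; order 2: 13; order 13: 1; order 26: 1.
Total: 1 + 13 + 1 + 1 = 16.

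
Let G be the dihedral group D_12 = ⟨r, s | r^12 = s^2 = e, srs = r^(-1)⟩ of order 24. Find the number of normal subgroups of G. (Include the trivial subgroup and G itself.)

G has 34 subgroups. Checking conjugation-invariance by order — order 1: 1/1 normal; order 2: 1/13 normal; order 3: 1/1 normal; order 4: 1/7 normal; order 6: 1/5 normal; order 8: 0/3 normal; order 12: 3/3 normal; order 24: 1/1 normal.
Total normal subgroups: 9.

9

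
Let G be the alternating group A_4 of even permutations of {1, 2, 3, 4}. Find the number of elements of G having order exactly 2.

The elements of order 2 are: (1 2)(3 4), (1 3)(2 4), (1 4)(2 3).
That's 3.

3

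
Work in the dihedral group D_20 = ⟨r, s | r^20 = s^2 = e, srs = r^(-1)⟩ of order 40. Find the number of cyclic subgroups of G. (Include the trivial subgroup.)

A cyclic subgroup of order d is generated by each of its φ(d) elements of order d, so the cyclic subgroups of order d number (#elements of order d)/φ(d).
Cyclic subgroups by order — order 1: 1; order 2: 21; order 4: 1; order 5: 1; order 10: 1; order 20: 1.
Total: 26.

26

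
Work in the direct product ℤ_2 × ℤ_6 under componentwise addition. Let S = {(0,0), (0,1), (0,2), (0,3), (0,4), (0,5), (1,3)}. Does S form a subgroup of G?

|S| = 7 does not divide |G| = 12, so by Lagrange S is not a subgroup.

No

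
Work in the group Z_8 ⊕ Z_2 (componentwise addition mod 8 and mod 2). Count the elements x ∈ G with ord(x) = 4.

An element (a,b) has order lcm(ord(a), ord(b)); count pairs with lcm equal to 4.
Enumerating gives 4 such elements.

4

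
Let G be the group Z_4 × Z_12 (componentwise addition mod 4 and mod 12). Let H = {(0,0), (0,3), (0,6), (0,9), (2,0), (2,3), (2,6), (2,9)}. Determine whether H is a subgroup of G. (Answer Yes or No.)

Yes

|H| = 8 divides |G| = 48, consistent with Lagrange.
H contains the identity, every element's inverse is in H, and H is closed under +: it is a subgroup.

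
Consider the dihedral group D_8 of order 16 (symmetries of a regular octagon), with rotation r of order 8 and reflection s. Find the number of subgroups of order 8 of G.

|G| = 16 and 8 | 16, so subgroups of order 8 are possible by Lagrange.
The subgroups of order 8 are: {e, r, r^2, r^3, r^4, r^5, r^6, r^7}; {e, r^2, r^4, r^6, s, r^2s, r^4s, r^6s}; {e, r^2, r^4, r^6, rs, r^3s, r^5s, r^7s}.
So G has 3 subgroups of order 8.

3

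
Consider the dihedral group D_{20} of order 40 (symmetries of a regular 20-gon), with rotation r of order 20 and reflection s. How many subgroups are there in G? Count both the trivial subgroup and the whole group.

|G| = 40, so by Lagrange every subgroup order divides 40. Divisors: 1, 2, 4, 5, 8, 10, 20, 40.
Subgroups by order — order 1: 1; order 2: 21; order 4: 11; order 5: 1; order 8: 5; order 10: 5; order 20: 3; order 40: 1.
Total: 1 + 21 + 11 + 1 + 5 + 5 + 3 + 1 = 48.

48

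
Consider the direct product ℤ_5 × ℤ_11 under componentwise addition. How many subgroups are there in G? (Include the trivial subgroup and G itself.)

|G| = 55, so by Lagrange every subgroup order divides 55. Divisors: 1, 5, 11, 55.
Subgroups by order — order 1: 1; order 5: 1; order 11: 1; order 55: 1.
Total: 1 + 1 + 1 + 1 = 4.

4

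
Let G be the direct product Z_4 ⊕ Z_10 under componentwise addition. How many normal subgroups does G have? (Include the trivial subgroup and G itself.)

G is abelian, so every subgroup is normal.
G has 16 subgroups in total, hence 16 normal subgroups.

16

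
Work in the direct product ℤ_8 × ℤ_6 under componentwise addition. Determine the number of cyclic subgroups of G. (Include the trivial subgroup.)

16

A cyclic subgroup of order d is generated by each of its φ(d) elements of order d, so the cyclic subgroups of order d number (#elements of order d)/φ(d).
Cyclic subgroups by order — order 1: 1; order 2: 3; order 3: 1; order 4: 2; order 6: 3; order 8: 2; order 12: 2; order 24: 2.
Total: 16.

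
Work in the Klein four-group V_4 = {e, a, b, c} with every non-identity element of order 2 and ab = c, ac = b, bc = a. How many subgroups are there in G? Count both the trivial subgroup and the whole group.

5

|G| = 4, so by Lagrange every subgroup order divides 4. Divisors: 1, 2, 4.
Subgroups by order — order 1: 1; order 2: 3; order 4: 1.
Total: 1 + 3 + 1 = 5.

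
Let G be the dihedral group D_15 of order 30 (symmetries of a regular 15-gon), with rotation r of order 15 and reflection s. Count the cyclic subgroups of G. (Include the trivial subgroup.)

19

Group the elements of G by the cyclic subgroup they generate; each cyclic subgroup of order d accounts for φ(d) elements.
Cyclic subgroups by order — order 1: 1; order 2: 15; order 3: 1; order 5: 1; order 15: 1.
Total: 19.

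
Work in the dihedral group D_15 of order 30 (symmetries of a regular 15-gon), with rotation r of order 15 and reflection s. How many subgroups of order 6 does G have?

5

|G| = 30 and 6 | 30, so subgroups of order 6 are possible by Lagrange.
The subgroups of order 6 are: {e, r^5, r^10, s, r^5s, r^10s}; {e, r^5, r^10, rs, r^6s, r^11s}; {e, r^5, r^10, r^2s, r^7s, r^12s}; {e, r^5, r^10, r^3s, r^8s, r^13s}; … (5 in all).
So G has 5 subgroups of order 6.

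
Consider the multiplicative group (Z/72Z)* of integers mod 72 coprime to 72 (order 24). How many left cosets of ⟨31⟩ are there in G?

|⟨31⟩| = 6 and |G| = 24.
By Lagrange, [G : H] = |G|/|H| = 24/6 = 4.

4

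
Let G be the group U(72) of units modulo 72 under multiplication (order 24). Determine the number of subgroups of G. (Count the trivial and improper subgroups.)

|G| = 24, so by Lagrange every subgroup order divides 24. Divisors: 1, 2, 3, 4, 6, 8, 12, 24.
Subgroups by order — order 1: 1; order 2: 7; order 3: 1; order 4: 7; order 6: 7; order 8: 1; order 12: 7; order 24: 1.
Total: 1 + 7 + 1 + 7 + 7 + 1 + 7 + 1 = 32.

32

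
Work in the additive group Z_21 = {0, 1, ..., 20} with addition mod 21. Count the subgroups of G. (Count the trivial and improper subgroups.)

A cyclic group of order 21 has exactly one subgroup for each divisor of 21.
Divisors of 21: 1, 3, 7, 21.
So Z_21 has 4 subgroups.

4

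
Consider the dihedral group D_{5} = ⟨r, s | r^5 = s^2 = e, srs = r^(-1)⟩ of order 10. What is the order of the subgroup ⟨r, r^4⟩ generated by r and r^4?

5

|⟨r⟩| = 5 and |⟨r^4⟩| = 5, so |H| is a multiple of lcm(5, 5) = 5 and divides |G| = 10.
Closing under the operation: H = {e, r, r^2, r^3, r^4}, so |H| = 5.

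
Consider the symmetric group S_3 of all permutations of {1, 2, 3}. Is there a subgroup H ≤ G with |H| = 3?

3 | 6. A subgroup of order 3 is {e, (1 2 3), (1 3 2)}.

Yes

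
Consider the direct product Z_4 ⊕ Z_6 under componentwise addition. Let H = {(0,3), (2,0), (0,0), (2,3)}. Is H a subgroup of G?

|H| = 4 divides |G| = 24, consistent with Lagrange.
H contains the identity, every element's inverse is in H, and H is closed under +: it is a subgroup.

Yes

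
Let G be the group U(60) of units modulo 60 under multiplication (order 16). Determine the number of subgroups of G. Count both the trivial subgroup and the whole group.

27

|G| = 16, so by Lagrange every subgroup order divides 16. Divisors: 1, 2, 4, 8, 16.
Subgroups by order — order 1: 1; order 2: 7; order 4: 11; order 8: 7; order 16: 1.
Total: 1 + 7 + 11 + 7 + 1 = 27.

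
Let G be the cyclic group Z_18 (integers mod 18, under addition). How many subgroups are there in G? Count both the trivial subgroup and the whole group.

6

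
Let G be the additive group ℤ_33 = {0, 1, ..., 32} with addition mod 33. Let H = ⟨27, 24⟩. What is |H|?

11

|⟨27⟩| = 11 and |⟨24⟩| = 11, so |H| is a multiple of lcm(11, 11) = 11 and divides |G| = 33.
Closing under the operation: H = {0, 3, 6, 9, 12, 15, 18, 21, 24, 27, 30}, so |H| = 11.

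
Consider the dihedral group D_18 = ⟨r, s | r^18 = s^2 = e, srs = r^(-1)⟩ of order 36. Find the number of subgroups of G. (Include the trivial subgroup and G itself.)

45

|G| = 36, so by Lagrange every subgroup order divides 36. Divisors: 1, 2, 3, 4, 6, 9, 12, 18, 36.
Subgroups by order — order 1: 1; order 2: 19; order 3: 1; order 4: 9; order 6: 7; order 9: 1; order 12: 3; order 18: 3; order 36: 1.
Total: 1 + 19 + 1 + 9 + 7 + 1 + 3 + 3 + 1 = 45.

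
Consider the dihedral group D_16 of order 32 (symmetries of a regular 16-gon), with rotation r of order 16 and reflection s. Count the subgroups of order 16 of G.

|G| = 32 and 16 | 32, so subgroups of order 16 are possible by Lagrange.
The subgroups of order 16 are: {e, r, r^2, r^3, r^4, r^5, r^6, r^7, r^8, r^9, r^10, r^11, r^12, r^13, r^14, r^15}; {e, r^2, r^4, r^6, r^8, r^10, r^12, r^14, s, r^2s, r^4s, r^6s, r^8s, r^10s, r^12s, r^14s}; {e, r^2, r^4, r^6, r^8, r^10, r^12, r^14, rs, r^3s, r^5s, r^7s, r^9s, r^11s, r^13s, r^15s}.
So G has 3 subgroups of order 16.

3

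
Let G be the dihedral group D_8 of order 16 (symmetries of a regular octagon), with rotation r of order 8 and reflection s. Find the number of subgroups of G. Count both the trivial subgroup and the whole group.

19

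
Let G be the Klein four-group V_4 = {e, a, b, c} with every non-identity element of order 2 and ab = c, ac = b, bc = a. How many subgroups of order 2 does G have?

|G| = 4 and 2 | 4, so subgroups of order 2 are possible by Lagrange.
The subgroups of order 2 are: {e, a}; {e, b}; {e, c}.
So G has 3 subgroups of order 2.

3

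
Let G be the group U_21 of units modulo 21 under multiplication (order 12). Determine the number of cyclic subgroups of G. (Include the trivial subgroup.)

A cyclic subgroup of order d is generated by each of its φ(d) elements of order d, so the cyclic subgroups of order d number (#elements of order d)/φ(d).
Cyclic subgroups by order — order 1: 1; order 2: 3; order 3: 1; order 6: 3.
Total: 8.

8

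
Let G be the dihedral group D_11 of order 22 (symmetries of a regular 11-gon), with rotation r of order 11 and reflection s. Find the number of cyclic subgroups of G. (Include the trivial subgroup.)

Group the elements of G by the cyclic subgroup they generate; each cyclic subgroup of order d accounts for φ(d) elements.
Cyclic subgroups by order — order 1: 1; order 2: 11; order 11: 1.
Total: 13.

13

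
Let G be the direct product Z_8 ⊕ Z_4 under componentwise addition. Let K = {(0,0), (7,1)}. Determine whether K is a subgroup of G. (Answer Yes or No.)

(7,1) ∈ K but its inverse (1,3) ∉ K, so K is not a subgroup.

No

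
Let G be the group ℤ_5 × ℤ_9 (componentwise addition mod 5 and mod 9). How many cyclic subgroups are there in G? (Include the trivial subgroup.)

6

Group the elements of G by the cyclic subgroup they generate; each cyclic subgroup of order d accounts for φ(d) elements.
Cyclic subgroups by order — order 1: 1; order 3: 1; order 5: 1; order 9: 1; order 15: 1; order 45: 1.
Total: 6.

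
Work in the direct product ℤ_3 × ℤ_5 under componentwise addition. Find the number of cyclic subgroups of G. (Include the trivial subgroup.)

4

Each element a generates a cyclic subgroup ⟨a⟩; distinct elements may generate the same one (a cyclic group of order d has φ(d) generators).
Cyclic subgroups by order — order 1: 1; order 3: 1; order 5: 1; order 15: 1.
Total: 4.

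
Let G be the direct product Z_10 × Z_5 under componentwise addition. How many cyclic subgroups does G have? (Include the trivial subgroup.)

14

Each element a generates a cyclic subgroup ⟨a⟩; distinct elements may generate the same one (a cyclic group of order d has φ(d) generators).
Cyclic subgroups by order — order 1: 1; order 2: 1; order 5: 6; order 10: 6.
Total: 14.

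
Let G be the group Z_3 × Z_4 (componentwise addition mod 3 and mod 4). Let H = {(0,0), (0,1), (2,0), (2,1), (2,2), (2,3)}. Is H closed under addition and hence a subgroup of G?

(0,1) ∈ H but its inverse (0,3) ∉ H, so H is not a subgroup.

No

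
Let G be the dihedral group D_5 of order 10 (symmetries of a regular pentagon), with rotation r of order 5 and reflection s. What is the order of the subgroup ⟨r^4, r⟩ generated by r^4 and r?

|⟨r^4⟩| = 5 and |⟨r⟩| = 5, so |H| is a multiple of lcm(5, 5) = 5 and divides |G| = 10.
Closing under the operation: H = {e, r, r^2, r^3, r^4}, so |H| = 5.

5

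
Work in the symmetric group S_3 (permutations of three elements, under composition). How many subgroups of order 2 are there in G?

3

|G| = 6 and 2 | 6, so subgroups of order 2 are possible by Lagrange.
The subgroups of order 2 are: {e, (1 2)}; {e, (1 3)}; {e, (2 3)}.
So G has 3 subgroups of order 2.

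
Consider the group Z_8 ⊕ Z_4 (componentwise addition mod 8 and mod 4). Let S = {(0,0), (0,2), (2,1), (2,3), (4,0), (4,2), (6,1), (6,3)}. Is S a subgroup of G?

Yes

|S| = 8 divides |G| = 32, consistent with Lagrange.
S contains the identity, every element's inverse is in S, and S is closed under +: it is a subgroup.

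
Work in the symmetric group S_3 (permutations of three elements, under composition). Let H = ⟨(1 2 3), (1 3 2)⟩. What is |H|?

3

|⟨(1 2 3)⟩| = 3 and |⟨(1 3 2)⟩| = 3, so |H| is a multiple of lcm(3, 3) = 3 and divides |G| = 6.
Closing under the operation: H = {e, (1 2 3), (1 3 2)}, so |H| = 3.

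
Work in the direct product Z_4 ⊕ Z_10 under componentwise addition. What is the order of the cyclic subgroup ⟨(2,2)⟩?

The order of (2,2) in Z_4 × Z_10 is lcm(ord(2) in Z_4, ord(2) in Z_10).
ord(2) = 2 and ord(2) = 5, so |⟨(2,2)⟩| = lcm(2, 5) = 10.

10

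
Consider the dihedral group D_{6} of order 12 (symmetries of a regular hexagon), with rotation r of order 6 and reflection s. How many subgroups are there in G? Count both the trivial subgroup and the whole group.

16

|G| = 12, so by Lagrange every subgroup order divides 12. Divisors: 1, 2, 3, 4, 6, 12.
Subgroups by order — order 1: 1; order 2: 7; order 3: 1; order 4: 3; order 6: 3; order 12: 1.
Total: 1 + 7 + 1 + 3 + 3 + 1 = 16.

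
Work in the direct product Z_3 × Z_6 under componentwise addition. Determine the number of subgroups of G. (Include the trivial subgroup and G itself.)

12

|G| = 18, so by Lagrange every subgroup order divides 18. Divisors: 1, 2, 3, 6, 9, 18.
Subgroups by order — order 1: 1; order 2: 1; order 3: 4; order 6: 4; order 9: 1; order 18: 1.
Total: 1 + 1 + 4 + 4 + 1 + 1 = 12.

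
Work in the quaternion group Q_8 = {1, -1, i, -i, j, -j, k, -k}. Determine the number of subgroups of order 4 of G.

|G| = 8 and 4 | 8, so subgroups of order 4 are possible by Lagrange.
The subgroups of order 4 are: {1, -1, i, -i}; {1, -1, j, -j}; {1, -1, k, -k}.
So G has 3 subgroups of order 4.

3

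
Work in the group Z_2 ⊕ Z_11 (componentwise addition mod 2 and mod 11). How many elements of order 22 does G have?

An element (a,b) has order lcm(ord(a), ord(b)); count pairs with lcm equal to 22.
Enumerating gives 10 such elements.

10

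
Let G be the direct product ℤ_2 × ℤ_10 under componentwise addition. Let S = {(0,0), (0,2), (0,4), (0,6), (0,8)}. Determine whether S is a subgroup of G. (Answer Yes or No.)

Yes

|S| = 5 divides |G| = 20, consistent with Lagrange.
S contains the identity, every element's inverse is in S, and S is closed under +: it is a subgroup.
In fact S = ⟨(0,2)⟩.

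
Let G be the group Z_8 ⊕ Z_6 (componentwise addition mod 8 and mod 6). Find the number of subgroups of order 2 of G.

|G| = 48 and 2 | 48, so subgroups of order 2 are possible by Lagrange.
The subgroups of order 2 are: {(0,0), (0,3)}; {(0,0), (4,0)}; {(0,0), (4,3)}.
So G has 3 subgroups of order 2.

3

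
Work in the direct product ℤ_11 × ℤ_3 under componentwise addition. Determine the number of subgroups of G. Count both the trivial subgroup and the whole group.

4

|G| = 33, so by Lagrange every subgroup order divides 33. Divisors: 1, 3, 11, 33.
Subgroups by order — order 1: 1; order 3: 1; order 11: 1; order 33: 1.
Total: 1 + 1 + 1 + 1 = 4.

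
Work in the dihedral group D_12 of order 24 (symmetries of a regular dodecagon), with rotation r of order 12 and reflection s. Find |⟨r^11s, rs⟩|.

12

|⟨r^11s⟩| = 2 and |⟨rs⟩| = 2, so |H| is a multiple of lcm(2, 2) = 2 and divides |G| = 24.
Closing under the operation: H = {e, r^2, r^4, r^6, r^8, r^10, rs, r^3s, r^5s, r^7s, r^9s, r^11s}, so |H| = 12.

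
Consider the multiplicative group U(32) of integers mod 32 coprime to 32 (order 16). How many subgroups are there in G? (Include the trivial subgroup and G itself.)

|G| = 16, so by Lagrange every subgroup order divides 16. Divisors: 1, 2, 4, 8, 16.
Subgroups by order — order 1: 1; order 2: 3; order 4: 3; order 8: 3; order 16: 1.
Total: 1 + 3 + 3 + 3 + 1 = 11.

11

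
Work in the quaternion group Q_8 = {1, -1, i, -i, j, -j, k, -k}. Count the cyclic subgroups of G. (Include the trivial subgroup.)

5

Each element a generates a cyclic subgroup ⟨a⟩; distinct elements may generate the same one (a cyclic group of order d has φ(d) generators).
Cyclic subgroups by order — order 1: 1; order 2: 1; order 4: 3.
Total: 5.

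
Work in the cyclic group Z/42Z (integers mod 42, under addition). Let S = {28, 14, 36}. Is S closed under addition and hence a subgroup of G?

No

The identity 0 ∉ S, so S is not a subgroup.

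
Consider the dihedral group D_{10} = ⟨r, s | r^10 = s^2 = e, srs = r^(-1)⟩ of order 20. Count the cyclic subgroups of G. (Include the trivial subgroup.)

Each element a generates a cyclic subgroup ⟨a⟩; distinct elements may generate the same one (a cyclic group of order d has φ(d) generators).
Cyclic subgroups by order — order 1: 1; order 2: 11; order 5: 1; order 10: 1.
Total: 14.

14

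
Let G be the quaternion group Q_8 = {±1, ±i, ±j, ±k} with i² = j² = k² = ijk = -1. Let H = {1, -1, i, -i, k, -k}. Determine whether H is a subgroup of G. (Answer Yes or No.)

No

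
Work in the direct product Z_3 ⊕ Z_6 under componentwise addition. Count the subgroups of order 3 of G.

4

|G| = 18 and 3 | 18, so subgroups of order 3 are possible by Lagrange.
The subgroups of order 3 are: {(0,0), (0,2), (0,4)}; {(0,0), (1,0), (2,0)}; {(0,0), (1,2), (2,4)}; {(0,0), (1,4), (2,2)}.
So G has 4 subgroups of order 3.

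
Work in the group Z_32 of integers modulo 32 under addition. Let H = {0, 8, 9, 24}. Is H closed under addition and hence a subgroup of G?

9 ∈ H but its inverse 23 ∉ H, so H is not a subgroup.

No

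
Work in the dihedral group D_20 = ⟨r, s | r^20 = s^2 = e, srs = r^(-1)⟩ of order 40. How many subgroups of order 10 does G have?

5

|G| = 40 and 10 | 40, so subgroups of order 10 are possible by Lagrange.
The subgroups of order 10 are: {e, r^2, r^4, r^6, r^8, r^10, r^12, r^14, r^16, r^18}; {e, r^4, r^8, r^12, r^16, r^2s, r^6s, r^10s, r^14s, r^18s}; {e, r^4, r^8, r^12, r^16, r^3s, r^7s, r^11s, r^15s, r^19s}; {e, r^4, r^8, r^12, r^16, s, r^4s, r^8s, r^12s, r^16s}; … (5 in all).
So G has 5 subgroups of order 10.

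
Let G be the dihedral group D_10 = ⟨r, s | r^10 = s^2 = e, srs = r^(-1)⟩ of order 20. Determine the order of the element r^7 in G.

10

Computing powers of r^7: the smallest k with (r^7)^k = e is k = 10.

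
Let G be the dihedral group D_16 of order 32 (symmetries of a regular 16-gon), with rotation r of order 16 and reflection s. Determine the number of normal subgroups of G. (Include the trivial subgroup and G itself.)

G has 36 subgroups. Checking conjugation-invariance by order — order 1: 1/1 normal; order 2: 1/17 normal; order 4: 1/9 normal; order 8: 1/5 normal; order 16: 3/3 normal; order 32: 1/1 normal.
Total normal subgroups: 8.

8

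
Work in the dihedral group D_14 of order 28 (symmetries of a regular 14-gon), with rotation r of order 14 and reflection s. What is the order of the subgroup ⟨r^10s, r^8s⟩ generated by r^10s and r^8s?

14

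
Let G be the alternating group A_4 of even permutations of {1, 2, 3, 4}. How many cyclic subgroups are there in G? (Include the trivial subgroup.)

8

Each element a generates a cyclic subgroup ⟨a⟩; distinct elements may generate the same one (a cyclic group of order d has φ(d) generators).
Cyclic subgroups by order — order 1: 1; order 2: 3; order 3: 4.
Total: 8.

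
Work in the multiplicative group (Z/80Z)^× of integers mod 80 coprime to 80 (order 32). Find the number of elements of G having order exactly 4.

24

Enumerating element orders in G gives 24 elements of order 4.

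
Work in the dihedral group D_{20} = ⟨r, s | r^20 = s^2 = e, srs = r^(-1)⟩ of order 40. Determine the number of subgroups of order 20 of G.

|G| = 40 and 20 | 40, so subgroups of order 20 are possible by Lagrange.
The subgroups of order 20 are: {e, r, r^2, r^3, r^4, r^5, r^6, r^7, r^8, r^9, r^10, r^11, r^12, r^13, r^14, r^15, r^16, r^17, r^18, r^19}; {e, r^2, r^4, r^6, r^8, r^10, r^12, r^14, r^16, r^18, s, r^2s, r^4s, r^6s, r^8s, r^10s, r^12s, r^14s, r^16s, r^18s}; {e, r^2, r^4, r^6, r^8, r^10, r^12, r^14, r^16, r^18, rs, r^3s, r^5s, r^7s, r^9s, r^11s, r^13s, r^15s, r^17s, r^19s}.
So G has 3 subgroups of order 20.

3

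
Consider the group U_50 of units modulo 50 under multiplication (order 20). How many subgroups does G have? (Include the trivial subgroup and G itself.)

6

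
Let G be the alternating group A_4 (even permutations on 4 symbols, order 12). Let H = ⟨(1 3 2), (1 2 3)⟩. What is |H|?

|⟨(1 3 2)⟩| = 3 and |⟨(1 2 3)⟩| = 3, so |H| is a multiple of lcm(3, 3) = 3 and divides |G| = 12.
Closing under the operation: H = {e, (1 2 3), (1 3 2)}, so |H| = 3.

3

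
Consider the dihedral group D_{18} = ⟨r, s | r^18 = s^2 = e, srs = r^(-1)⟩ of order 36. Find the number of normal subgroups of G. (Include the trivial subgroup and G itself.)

G has 45 subgroups. Checking conjugation-invariance by order — order 1: 1/1 normal; order 2: 1/19 normal; order 3: 1/1 normal; order 4: 0/9 normal; order 6: 1/7 normal; order 9: 1/1 normal; order 12: 0/3 normal; order 18: 3/3 normal; order 36: 1/1 normal.
Total normal subgroups: 9.

9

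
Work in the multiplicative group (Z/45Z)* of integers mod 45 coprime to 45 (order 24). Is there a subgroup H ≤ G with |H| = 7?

No

7 does not divide |G| = 24, so by Lagrange no subgroup of order 7 exists.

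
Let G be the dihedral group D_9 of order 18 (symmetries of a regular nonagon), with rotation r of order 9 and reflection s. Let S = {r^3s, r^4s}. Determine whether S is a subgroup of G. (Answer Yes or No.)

The identity e ∉ S, so S is not a subgroup.

No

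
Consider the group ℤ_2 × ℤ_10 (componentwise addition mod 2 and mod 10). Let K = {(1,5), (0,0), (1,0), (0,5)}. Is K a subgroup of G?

Yes

|K| = 4 divides |G| = 20, consistent with Lagrange.
K contains the identity, every element's inverse is in K, and K is closed under +: it is a subgroup.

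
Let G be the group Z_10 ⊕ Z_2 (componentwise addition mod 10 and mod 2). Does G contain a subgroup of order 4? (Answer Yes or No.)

Yes

4 | 20. A subgroup of order 4 is {(0,0), (0,1), (5,0), (5,1)}.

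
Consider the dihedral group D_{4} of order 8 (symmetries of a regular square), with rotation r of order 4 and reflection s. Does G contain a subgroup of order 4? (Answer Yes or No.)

Yes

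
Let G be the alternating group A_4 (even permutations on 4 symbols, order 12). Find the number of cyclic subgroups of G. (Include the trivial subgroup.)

Group the elements of G by the cyclic subgroup they generate; each cyclic subgroup of order d accounts for φ(d) elements.
Cyclic subgroups by order — order 1: 1; order 2: 3; order 3: 4.
Total: 8.

8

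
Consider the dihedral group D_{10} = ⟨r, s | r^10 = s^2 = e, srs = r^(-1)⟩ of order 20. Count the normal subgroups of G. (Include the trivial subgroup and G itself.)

7

G has 22 subgroups. Checking conjugation-invariance by order — order 1: 1/1 normal; order 2: 1/11 normal; order 4: 0/5 normal; order 5: 1/1 normal; order 10: 3/3 normal; order 20: 1/1 normal.
Total normal subgroups: 7.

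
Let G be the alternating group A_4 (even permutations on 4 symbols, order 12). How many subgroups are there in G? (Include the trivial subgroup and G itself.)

|G| = 12, so by Lagrange every subgroup order divides 12. Divisors: 1, 2, 3, 4, 6, 12.
Subgroups by order — order 1: 1; order 2: 3; order 3: 4; order 4: 1; order 6: 0; order 12: 1.
Total: 1 + 3 + 4 + 1 + 0 + 1 = 10.

10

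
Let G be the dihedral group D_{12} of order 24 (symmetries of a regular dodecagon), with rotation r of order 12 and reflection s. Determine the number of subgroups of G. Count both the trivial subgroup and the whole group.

|G| = 24, so by Lagrange every subgroup order divides 24. Divisors: 1, 2, 3, 4, 6, 8, 12, 24.
Subgroups by order — order 1: 1; order 2: 13; order 3: 1; order 4: 7; order 6: 5; order 8: 3; order 12: 3; order 24: 1.
Total: 1 + 13 + 1 + 7 + 5 + 3 + 3 + 1 = 34.

34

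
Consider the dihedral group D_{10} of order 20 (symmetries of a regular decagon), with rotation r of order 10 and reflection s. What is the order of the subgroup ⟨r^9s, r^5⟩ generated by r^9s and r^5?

4

|⟨r^9s⟩| = 2 and |⟨r^5⟩| = 2, so |H| is a multiple of lcm(2, 2) = 2 and divides |G| = 20.
Closing under the operation: H = {e, r^5, r^4s, r^9s}, so |H| = 4.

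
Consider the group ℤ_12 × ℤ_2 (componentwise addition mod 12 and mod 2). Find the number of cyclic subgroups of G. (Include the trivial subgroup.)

12

Each element a generates a cyclic subgroup ⟨a⟩; distinct elements may generate the same one (a cyclic group of order d has φ(d) generators).
Cyclic subgroups by order — order 1: 1; order 2: 3; order 3: 1; order 4: 2; order 6: 3; order 12: 2.
Total: 12.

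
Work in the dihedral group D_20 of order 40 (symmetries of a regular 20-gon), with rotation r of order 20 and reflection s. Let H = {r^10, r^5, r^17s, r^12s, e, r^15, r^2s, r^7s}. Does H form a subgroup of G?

Yes

|H| = 8 divides |G| = 40, consistent with Lagrange.
H contains the identity, every element's inverse is in H, and H is closed under ·: it is a subgroup.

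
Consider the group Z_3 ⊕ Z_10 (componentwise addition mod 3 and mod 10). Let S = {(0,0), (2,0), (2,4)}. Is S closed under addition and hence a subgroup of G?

(2,4) ∈ S but its inverse (1,6) ∉ S, so S is not a subgroup.

No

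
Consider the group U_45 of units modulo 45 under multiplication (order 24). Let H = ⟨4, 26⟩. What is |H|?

12

|⟨4⟩| = 6 and |⟨26⟩| = 2, so |H| is a multiple of lcm(6, 2) = 6 and divides |G| = 24.
Closing under the operation: H = {1, 4, 11, 14, 16, 19, 26, 29, 31, 34, 41, 44}, so |H| = 12.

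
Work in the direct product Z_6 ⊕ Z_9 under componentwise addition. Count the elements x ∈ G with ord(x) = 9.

18

An element (a,b) has order lcm(ord(a), ord(b)); count pairs with lcm equal to 9.
Enumerating gives 18 such elements.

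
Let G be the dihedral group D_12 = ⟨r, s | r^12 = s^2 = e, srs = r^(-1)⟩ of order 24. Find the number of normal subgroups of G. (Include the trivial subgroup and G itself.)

G has 34 subgroups. Checking conjugation-invariance by order — order 1: 1/1 normal; order 2: 1/13 normal; order 3: 1/1 normal; order 4: 1/7 normal; order 6: 1/5 normal; order 8: 0/3 normal; order 12: 3/3 normal; order 24: 1/1 normal.
Total normal subgroups: 9.

9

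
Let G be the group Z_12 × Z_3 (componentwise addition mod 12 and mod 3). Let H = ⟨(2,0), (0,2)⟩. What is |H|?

|⟨(2,0)⟩| = 6 and |⟨(0,2)⟩| = 3, so |H| is a multiple of lcm(6, 3) = 6 and divides |G| = 36.
Closing under the operation: H = {(0,0), (0,1), (0,2), (2,0), (2,1), (2,2), (4,0), (4,1), (4,2), (6,0), (6,1), (6,2), (8,0), (8,1), (8,2), (10,0), (10,1), (10,2)}, so |H| = 18.

18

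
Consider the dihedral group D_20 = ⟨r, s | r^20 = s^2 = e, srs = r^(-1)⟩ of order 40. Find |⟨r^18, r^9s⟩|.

20

|⟨r^18⟩| = 10 and |⟨r^9s⟩| = 2, so |H| is a multiple of lcm(10, 2) = 10 and divides |G| = 40.
Closing under the operation: H = {e, r^2, r^4, r^6, r^8, r^10, r^12, r^14, r^16, r^18, rs, r^3s, r^5s, r^7s, r^9s, r^11s, r^13s, r^15s, r^17s, r^19s}, so |H| = 20.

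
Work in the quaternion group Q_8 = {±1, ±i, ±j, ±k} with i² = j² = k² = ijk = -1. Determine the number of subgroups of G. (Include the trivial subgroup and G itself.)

6

|G| = 8, so by Lagrange every subgroup order divides 8. Divisors: 1, 2, 4, 8.
Subgroups by order — order 1: 1; order 2: 1; order 4: 3; order 8: 1.
Total: 1 + 1 + 3 + 1 = 6.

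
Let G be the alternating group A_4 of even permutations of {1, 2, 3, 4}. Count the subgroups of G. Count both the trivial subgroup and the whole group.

10

|G| = 12, so by Lagrange every subgroup order divides 12. Divisors: 1, 2, 3, 4, 6, 12.
Subgroups by order — order 1: 1; order 2: 3; order 3: 4; order 4: 1; order 6: 0; order 12: 1.
Total: 1 + 3 + 4 + 1 + 0 + 1 = 10.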